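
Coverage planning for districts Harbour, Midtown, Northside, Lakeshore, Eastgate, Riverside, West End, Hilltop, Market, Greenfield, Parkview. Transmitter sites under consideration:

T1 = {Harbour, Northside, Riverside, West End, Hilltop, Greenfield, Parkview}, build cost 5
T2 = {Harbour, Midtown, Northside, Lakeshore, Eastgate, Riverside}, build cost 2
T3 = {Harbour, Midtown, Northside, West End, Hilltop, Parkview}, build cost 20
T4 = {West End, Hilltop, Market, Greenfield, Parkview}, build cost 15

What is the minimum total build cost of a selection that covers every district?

17

T2, T4 cover every district at build cost 2 + 15 = 17.
Any cover uses at least 2 transmitter sites; among all covering selections none totals below 17.
Greedy by coverage-per-build cost would pick T2, T1, T4 for 22 — worse than the optimum 17.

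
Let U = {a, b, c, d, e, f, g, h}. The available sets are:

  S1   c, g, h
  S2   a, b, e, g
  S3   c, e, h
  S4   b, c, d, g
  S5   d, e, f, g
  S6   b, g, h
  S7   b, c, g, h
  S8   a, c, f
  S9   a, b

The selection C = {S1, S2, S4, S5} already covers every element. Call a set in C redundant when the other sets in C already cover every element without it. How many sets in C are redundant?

1

Drop S1: h uncovered — not redundant.
Drop S2: a uncovered — not redundant.
Drop S4: the rest still cover every element — redundant.
Drop S5: f uncovered — not redundant.
1 redundant: S4.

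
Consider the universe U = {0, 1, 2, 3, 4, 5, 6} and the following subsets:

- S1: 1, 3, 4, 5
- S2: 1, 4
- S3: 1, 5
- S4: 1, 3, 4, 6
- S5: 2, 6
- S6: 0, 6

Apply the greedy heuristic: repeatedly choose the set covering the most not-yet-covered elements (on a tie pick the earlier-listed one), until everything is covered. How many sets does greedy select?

3

Pick 1: S1 covers 4 new elements (1, 3, 4, 5).
Pick 2: S5 covers 2 new elements (2, 6).
Pick 3: S6 covers 1 new elements (0).
Greedy uses 3 sets.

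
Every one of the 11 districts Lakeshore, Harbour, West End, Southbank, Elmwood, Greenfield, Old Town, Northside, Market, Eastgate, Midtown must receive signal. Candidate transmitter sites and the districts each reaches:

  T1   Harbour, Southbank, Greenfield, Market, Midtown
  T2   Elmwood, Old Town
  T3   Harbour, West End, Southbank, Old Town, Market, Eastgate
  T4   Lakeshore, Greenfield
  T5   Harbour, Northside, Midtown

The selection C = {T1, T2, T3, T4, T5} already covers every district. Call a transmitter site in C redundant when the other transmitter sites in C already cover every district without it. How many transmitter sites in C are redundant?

1

Drop T1: the rest still cover every district — redundant.
Drop T2: Elmwood uncovered — not redundant.
Drop T3: West End, Eastgate uncovered — not redundant.
Drop T4: Lakeshore uncovered — not redundant.
Drop T5: Northside uncovered — not redundant.
1 redundant: T1.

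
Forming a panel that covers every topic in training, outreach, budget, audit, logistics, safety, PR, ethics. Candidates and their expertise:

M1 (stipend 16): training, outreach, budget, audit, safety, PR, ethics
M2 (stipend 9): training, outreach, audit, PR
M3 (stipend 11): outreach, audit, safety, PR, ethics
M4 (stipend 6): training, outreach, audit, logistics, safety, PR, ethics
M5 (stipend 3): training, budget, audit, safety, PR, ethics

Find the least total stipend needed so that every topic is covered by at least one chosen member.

9

M4, M5 cover every topic at stipend 6 + 3 = 9.
Any cover uses at least 2 members; among all covering selections none totals below 9.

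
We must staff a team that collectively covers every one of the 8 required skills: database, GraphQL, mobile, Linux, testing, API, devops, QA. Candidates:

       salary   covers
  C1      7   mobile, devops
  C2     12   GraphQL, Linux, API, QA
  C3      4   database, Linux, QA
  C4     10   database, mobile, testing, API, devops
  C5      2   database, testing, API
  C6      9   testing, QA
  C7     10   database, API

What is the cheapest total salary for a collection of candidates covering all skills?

C1, C2, C5 cover every skill at salary 7 + 12 + 2 = 21.
Any cover uses at least 2 candidates; among all covering selections none totals below 21.
Greedy by coverage-per-salary would pick C5, C3, C1, C2 for 25 — worse than the optimum 21.

21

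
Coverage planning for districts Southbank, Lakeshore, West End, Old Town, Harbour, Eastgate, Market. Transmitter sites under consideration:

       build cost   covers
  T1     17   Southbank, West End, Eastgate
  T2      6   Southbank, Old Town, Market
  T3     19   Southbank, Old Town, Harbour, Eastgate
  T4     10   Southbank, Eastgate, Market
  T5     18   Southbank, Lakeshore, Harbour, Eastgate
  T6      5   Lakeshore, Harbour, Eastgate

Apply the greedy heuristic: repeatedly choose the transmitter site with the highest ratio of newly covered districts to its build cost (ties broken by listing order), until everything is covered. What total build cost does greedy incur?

28

Pick 1: T6 adds 3 new (Lakeshore, Harbour, Eastgate) at build cost 5 (ratio 3/5).
Pick 2: T2 adds 3 new (Southbank, Old Town, Market) at build cost 6 (ratio 3/6).
Pick 3: T1 adds 1 new (West End) at build cost 17 (ratio 1/17).
Greedy total build cost: 5 + 6 + 17 = 28.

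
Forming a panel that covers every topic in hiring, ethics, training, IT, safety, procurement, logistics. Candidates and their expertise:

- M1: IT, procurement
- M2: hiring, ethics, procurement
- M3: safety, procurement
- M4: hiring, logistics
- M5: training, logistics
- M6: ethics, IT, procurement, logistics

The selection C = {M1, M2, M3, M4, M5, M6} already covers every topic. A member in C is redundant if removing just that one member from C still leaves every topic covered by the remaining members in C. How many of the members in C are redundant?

4

Drop M1: the rest still cover every topic — redundant.
Drop M2: the rest still cover every topic — redundant.
Drop M3: safety uncovered — not redundant.
Drop M4: the rest still cover every topic — redundant.
Drop M5: training uncovered — not redundant.
Drop M6: the rest still cover every topic — redundant.
4 redundant: M1, M2, M4, M6.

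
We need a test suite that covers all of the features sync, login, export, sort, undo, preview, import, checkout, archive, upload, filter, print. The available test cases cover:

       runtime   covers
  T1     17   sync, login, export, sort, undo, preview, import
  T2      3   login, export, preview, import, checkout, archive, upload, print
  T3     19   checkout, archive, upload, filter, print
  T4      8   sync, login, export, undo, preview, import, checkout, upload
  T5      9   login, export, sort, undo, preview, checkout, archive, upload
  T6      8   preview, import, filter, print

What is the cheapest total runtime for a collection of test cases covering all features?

T4, T5, T6 cover every feature at runtime 8 + 9 + 8 = 25.
Any cover uses at least 2 test cases; among all covering selections none totals below 25.

25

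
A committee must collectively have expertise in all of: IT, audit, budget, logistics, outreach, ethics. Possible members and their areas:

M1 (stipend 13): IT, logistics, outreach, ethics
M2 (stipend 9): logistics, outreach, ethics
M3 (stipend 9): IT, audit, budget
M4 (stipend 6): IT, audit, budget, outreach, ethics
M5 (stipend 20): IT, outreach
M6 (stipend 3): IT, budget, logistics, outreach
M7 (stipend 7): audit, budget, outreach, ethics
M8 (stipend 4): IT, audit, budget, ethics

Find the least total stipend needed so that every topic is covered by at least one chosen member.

7

M6, M8 cover every topic at stipend 3 + 4 = 7.
Any cover uses at least 2 members; among all covering selections none totals below 7.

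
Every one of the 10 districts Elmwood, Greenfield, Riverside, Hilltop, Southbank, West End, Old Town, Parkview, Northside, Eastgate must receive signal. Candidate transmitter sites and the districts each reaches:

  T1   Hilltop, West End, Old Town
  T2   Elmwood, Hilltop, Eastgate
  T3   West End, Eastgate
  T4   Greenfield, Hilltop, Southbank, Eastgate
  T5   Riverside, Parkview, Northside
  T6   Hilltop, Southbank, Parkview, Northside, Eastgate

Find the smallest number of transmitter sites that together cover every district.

4

T1, T2, T4, T5 together cover {Elmwood, Greenfield, Riverside, Hilltop, Southbank, West End, Old Town, Parkview, Northside, Eastgate} — every district.
No 3 of the 6 transmitter sites cover everything (all 20 triples fall short), so 4 is minimum.
Greedy (largest uncovered first) would take T6, T1, T2, T4, T5 — 5 transmitter sites — but 4 suffice.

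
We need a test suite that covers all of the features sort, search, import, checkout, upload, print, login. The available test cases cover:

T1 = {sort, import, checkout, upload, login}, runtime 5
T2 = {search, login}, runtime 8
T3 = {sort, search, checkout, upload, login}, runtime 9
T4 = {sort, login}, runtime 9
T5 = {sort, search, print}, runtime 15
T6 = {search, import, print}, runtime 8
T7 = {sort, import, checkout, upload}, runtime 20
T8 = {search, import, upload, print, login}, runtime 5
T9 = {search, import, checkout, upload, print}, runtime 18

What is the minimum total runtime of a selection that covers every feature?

10

T1, T8 cover every feature at runtime 5 + 5 = 10.
Any cover uses at least 2 test cases; among all covering selections none totals below 10.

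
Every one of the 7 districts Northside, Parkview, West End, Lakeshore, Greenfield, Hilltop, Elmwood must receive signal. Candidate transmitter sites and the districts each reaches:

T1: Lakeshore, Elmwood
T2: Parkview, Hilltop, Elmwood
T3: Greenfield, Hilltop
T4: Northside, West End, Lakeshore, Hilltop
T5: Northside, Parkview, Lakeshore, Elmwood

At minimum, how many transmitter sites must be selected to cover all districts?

T2, T3, T4 together cover {Northside, Parkview, West End, Lakeshore, Greenfield, Hilltop, Elmwood} — every district.
No 2 of the 5 transmitter sites cover everything (all 10 pairs fall short), so 3 is minimum.

3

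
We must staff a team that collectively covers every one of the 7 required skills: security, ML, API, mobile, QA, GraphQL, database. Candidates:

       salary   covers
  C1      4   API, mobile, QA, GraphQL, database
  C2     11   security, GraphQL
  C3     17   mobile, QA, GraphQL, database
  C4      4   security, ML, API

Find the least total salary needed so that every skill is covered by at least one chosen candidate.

C1, C4 cover every skill at salary 4 + 4 = 8.
Any cover uses at least 2 candidates; among all covering selections none totals below 8.

8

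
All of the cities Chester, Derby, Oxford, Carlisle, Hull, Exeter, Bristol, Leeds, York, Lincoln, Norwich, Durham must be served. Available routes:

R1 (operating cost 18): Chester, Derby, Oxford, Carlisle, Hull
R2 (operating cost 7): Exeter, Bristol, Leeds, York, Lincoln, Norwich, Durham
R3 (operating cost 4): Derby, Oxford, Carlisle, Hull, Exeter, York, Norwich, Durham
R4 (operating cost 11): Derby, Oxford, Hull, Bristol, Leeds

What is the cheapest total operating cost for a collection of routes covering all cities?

25

R1, R2 cover every city at operating cost 18 + 7 = 25.
Any cover uses at least 2 routes; among all covering selections none totals below 25.
Greedy by coverage-per-operating cost would pick R3, R2, R1 for 29 — worse than the optimum 25.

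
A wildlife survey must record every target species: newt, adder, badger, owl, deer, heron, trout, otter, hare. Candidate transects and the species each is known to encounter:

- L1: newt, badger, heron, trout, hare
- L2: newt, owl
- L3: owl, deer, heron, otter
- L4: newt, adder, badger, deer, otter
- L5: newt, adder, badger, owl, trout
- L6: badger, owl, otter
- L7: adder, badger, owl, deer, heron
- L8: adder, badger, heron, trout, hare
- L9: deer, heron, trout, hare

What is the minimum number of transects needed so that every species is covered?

L1, L2, L4 together cover {newt, adder, badger, owl, deer, heron, trout, otter, hare} — every species.
No 2 of the 9 transects cover everything (all 36 pairs fall short), so 3 is minimum.

3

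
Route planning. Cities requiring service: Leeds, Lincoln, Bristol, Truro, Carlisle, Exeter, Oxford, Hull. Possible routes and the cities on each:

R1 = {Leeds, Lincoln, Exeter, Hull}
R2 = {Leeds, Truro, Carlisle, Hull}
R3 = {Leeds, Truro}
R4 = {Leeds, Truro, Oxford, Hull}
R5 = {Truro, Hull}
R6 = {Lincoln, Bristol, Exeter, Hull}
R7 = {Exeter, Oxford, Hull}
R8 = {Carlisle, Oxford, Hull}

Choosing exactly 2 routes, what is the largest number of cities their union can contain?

7

Choosing R2, R6 covers {Leeds, Lincoln, Bristol, Truro, Carlisle, Exeter, Hull} — 7 cities.
No choice of 2 routes does better; here Oxford is left uncovered.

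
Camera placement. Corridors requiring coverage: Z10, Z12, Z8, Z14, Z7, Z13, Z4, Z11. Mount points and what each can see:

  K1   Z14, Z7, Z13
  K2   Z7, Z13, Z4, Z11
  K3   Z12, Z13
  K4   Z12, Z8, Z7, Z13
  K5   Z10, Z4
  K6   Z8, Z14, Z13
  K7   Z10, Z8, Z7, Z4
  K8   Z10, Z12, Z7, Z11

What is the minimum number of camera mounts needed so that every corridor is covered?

K1, K7, K8 together cover {Z10, Z12, Z8, Z14, Z7, Z13, Z4, Z11} — every corridor.
No 2 of the 8 camera mounts cover everything (all 28 pairs fall short), so 3 is minimum.
Greedy (largest uncovered first) would take K2, K4, K1, K5 — 4 camera mounts — but 3 suffice.

3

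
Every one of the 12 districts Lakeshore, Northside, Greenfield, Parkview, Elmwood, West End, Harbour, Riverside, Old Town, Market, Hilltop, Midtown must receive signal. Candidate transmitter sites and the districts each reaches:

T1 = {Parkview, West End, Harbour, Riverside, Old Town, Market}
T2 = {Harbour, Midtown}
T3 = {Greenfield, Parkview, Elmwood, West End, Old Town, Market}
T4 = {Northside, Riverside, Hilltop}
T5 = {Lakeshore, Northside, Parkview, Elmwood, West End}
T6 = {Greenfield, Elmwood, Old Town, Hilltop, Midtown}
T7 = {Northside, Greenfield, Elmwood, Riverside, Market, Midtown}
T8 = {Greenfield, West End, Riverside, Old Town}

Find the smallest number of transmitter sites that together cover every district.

3

T1, T5, T6 together cover {Lakeshore, Northside, Greenfield, Parkview, Elmwood, West End, Harbour, Riverside, Old Town, Market, Hilltop, Midtown} — every district.
No 2 of the 8 transmitter sites cover everything (all 28 pairs fall short), so 3 is minimum.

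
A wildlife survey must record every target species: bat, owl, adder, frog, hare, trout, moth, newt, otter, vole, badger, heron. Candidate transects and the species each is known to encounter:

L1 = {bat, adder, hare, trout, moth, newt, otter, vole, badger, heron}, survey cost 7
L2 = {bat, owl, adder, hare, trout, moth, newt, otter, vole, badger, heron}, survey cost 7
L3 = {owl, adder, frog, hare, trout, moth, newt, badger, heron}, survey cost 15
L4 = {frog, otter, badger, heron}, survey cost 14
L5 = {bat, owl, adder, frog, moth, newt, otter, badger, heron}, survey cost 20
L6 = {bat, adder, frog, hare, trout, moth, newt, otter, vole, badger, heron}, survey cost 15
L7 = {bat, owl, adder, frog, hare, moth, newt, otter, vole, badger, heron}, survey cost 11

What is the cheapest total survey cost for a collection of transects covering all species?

18

L1, L7 cover every species at survey cost 7 + 11 = 18.
Any cover uses at least 2 transects; among all covering selections none totals below 18.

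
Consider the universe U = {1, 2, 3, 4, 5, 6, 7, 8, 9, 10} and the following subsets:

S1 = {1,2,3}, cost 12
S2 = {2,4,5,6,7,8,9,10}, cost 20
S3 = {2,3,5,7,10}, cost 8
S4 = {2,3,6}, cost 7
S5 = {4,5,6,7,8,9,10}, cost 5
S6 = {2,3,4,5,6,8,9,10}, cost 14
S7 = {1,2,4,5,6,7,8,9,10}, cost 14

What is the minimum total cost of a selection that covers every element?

S1, S5 cover every element at cost 12 + 5 = 17.
Any cover uses at least 2 sets; among all covering selections none totals below 17.

17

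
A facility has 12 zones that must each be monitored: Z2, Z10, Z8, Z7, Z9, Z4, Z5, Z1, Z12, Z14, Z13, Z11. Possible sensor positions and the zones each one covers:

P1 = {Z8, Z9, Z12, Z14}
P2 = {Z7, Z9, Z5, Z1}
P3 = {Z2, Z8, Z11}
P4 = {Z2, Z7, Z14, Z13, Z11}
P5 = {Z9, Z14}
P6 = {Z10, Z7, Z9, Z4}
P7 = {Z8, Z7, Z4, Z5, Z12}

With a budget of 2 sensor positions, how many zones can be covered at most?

Choosing P4, P7 covers {Z2, Z8, Z7, Z4, Z5, Z12, Z14, Z13, Z11} — 9 zones.
No choice of 2 sensor positions does better; here Z10, Z9, Z1 are left uncovered.

9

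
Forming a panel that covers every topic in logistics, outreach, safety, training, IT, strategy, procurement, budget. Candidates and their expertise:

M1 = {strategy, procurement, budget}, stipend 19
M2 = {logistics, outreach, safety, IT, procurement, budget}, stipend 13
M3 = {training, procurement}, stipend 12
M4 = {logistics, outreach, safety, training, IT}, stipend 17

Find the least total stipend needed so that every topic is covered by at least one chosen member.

M1, M4 cover every topic at stipend 19 + 17 = 36.
Any cover uses at least 2 members; among all covering selections none totals below 36.

36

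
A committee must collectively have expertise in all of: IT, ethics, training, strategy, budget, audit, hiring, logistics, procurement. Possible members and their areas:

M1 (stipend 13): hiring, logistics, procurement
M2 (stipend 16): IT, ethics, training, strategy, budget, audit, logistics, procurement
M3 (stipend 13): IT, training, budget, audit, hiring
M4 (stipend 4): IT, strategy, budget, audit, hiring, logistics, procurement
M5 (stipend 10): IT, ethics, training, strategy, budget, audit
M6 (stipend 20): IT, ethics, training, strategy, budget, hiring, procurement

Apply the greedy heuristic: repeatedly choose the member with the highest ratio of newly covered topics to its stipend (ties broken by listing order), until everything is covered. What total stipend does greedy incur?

14

Pick 1: M4 adds 7 new (IT, strategy, budget, audit, hiring, logistics, procurement) at stipend 4 (ratio 7/4).
Pick 2: M5 adds 2 new (ethics, training) at stipend 10 (ratio 2/10).
Greedy total stipend: 4 + 10 = 14.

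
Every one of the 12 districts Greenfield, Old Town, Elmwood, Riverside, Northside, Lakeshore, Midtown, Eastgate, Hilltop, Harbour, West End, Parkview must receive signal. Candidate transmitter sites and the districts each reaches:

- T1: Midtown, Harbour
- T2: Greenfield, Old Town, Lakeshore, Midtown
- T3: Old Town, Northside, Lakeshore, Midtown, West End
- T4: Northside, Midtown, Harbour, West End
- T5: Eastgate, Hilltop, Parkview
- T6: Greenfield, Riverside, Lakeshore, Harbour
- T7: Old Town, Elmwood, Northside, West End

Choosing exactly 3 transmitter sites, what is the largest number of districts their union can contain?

Choosing T3, T5, T6 covers {Greenfield, Old Town, Riverside, Northside, Lakeshore, Midtown, Eastgate, Hilltop, Harbour, West End, Parkview} — 11 districts.
No choice of 3 transmitter sites does better; here Elmwood is left uncovered.

11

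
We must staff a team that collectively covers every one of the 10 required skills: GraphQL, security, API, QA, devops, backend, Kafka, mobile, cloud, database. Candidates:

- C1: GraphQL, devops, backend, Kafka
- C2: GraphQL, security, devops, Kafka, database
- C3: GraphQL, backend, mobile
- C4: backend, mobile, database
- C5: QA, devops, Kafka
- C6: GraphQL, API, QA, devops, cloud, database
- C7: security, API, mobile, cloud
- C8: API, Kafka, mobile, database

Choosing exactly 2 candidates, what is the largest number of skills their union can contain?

8

Choosing C1, C6 covers {GraphQL, API, QA, devops, backend, Kafka, cloud, database} — 8 skills.
No choice of 2 candidates does better; here security, mobile are left uncovered.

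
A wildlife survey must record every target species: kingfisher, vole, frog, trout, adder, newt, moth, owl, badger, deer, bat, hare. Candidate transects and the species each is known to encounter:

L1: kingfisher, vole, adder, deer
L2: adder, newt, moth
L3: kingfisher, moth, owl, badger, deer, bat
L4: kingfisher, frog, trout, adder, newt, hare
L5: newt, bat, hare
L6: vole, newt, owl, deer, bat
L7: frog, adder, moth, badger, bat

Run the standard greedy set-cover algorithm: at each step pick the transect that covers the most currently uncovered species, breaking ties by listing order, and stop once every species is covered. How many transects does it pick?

3

Pick 1: L3 covers 6 new species (kingfisher, moth, owl, badger, deer, bat).
Pick 2: L4 covers 5 new species (frog, trout, adder, newt, hare).
Pick 3: L1 covers 1 new species (vole).
Greedy uses 3 transects.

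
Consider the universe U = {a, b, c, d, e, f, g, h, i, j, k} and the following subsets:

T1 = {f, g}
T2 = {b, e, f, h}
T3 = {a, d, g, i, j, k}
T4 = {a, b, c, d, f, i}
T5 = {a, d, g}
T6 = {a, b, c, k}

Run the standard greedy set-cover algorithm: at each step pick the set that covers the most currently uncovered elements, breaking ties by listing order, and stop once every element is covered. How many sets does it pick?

Pick 1: T3 covers 6 new elements (a, d, g, i, j, k).
Pick 2: T2 covers 4 new elements (b, e, f, h).
Pick 3: T4 covers 1 new elements (c).
Greedy uses 3 sets.

3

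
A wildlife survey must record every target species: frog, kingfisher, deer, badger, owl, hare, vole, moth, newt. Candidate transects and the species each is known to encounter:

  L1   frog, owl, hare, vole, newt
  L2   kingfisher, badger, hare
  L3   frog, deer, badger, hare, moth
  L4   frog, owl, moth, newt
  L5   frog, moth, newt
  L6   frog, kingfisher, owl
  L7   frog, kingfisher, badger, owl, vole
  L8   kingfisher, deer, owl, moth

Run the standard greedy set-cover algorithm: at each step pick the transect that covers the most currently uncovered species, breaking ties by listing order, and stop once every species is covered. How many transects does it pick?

Pick 1: L1 covers 5 new species (frog, owl, hare, vole, newt).
Pick 2: L3 covers 3 new species (deer, badger, moth).
Pick 3: L2 covers 1 new species (kingfisher).
Greedy uses 3 transects.

3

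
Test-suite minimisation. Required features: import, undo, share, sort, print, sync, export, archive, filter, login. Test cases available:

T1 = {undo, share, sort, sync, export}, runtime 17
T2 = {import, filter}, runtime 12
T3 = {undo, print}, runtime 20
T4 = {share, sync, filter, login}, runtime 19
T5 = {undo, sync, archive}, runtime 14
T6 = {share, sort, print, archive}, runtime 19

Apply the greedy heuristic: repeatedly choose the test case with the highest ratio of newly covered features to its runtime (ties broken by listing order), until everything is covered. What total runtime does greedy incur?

67

Pick 1: T1 adds 5 new (undo, share, sort, sync, export) at runtime 17 (ratio 5/17).
Pick 2: T2 adds 2 new (import, filter) at runtime 12 (ratio 2/12).
Pick 3: T6 adds 2 new (print, archive) at runtime 19 (ratio 2/19).
Pick 4: T4 adds 1 new (login) at runtime 19 (ratio 1/19).
Greedy total runtime: 17 + 12 + 19 + 19 = 67.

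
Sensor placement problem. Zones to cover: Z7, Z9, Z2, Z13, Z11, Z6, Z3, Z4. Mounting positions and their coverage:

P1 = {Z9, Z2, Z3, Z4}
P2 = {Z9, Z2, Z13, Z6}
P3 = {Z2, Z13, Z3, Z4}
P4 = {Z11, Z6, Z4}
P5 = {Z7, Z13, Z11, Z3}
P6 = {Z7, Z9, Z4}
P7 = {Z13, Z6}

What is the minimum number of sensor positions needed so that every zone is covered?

3

P1, P2, P5 together cover {Z7, Z9, Z2, Z13, Z11, Z6, Z3, Z4} — every zone.
No 2 of the 7 sensor positions cover everything (all 21 pairs fall short), so 3 is minimum.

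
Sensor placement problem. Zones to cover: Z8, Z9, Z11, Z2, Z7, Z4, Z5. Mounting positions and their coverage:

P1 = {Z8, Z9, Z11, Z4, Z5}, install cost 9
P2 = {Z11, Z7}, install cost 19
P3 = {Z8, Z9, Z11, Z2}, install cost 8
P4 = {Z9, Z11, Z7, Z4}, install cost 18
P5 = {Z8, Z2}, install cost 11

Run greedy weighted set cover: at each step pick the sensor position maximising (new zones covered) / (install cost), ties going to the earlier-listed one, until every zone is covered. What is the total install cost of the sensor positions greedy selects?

35

Pick 1: P1 adds 5 new (Z8, Z9, Z11, Z4, Z5) at install cost 9 (ratio 5/9).
Pick 2: P3 adds 1 new (Z2) at install cost 8 (ratio 1/8).
Pick 3: P4 adds 1 new (Z7) at install cost 18 (ratio 1/18).
Greedy total install cost: 9 + 8 + 18 = 35.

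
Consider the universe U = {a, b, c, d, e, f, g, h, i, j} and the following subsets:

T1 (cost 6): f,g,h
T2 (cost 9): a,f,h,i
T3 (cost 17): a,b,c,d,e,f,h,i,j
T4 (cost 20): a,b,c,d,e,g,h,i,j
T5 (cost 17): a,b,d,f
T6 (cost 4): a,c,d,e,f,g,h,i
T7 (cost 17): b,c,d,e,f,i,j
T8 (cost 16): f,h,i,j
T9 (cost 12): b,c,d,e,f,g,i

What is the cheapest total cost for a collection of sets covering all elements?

T3, T6 cover every element at cost 17 + 4 = 21.
Any cover uses at least 2 sets; among all covering selections none totals below 21.

21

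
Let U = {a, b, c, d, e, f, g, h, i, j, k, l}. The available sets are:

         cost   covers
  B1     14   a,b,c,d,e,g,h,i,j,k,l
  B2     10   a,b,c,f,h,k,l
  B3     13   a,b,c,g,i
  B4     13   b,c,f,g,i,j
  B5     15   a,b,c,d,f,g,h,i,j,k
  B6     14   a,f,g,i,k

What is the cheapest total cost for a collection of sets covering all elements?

24

B1, B2 cover every element at cost 14 + 10 = 24.
Any cover uses at least 2 sets; among all covering selections none totals below 24.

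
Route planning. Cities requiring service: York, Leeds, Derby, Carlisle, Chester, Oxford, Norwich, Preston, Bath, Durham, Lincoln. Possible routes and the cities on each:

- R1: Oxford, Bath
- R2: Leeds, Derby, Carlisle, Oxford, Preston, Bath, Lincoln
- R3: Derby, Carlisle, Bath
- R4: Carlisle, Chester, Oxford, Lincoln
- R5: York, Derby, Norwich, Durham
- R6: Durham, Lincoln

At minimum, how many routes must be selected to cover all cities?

3

R2, R4, R5 together cover {York, Leeds, Derby, Carlisle, Chester, Oxford, Norwich, Preston, Bath, Durham, Lincoln} — every city.
No 2 of the 6 routes cover everything (all 15 pairs fall short), so 3 is minimum.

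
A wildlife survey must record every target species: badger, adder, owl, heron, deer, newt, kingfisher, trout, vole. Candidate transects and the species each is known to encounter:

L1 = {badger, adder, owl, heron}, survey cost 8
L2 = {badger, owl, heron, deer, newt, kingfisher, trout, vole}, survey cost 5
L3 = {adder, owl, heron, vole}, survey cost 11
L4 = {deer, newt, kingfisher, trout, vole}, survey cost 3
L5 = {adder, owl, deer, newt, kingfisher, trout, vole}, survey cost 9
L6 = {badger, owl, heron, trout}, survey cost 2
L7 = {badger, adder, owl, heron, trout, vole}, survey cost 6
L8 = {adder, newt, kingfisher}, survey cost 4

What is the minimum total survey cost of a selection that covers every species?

L2, L8 cover every species at survey cost 5 + 4 = 9.
Any cover uses at least 2 transects; among all covering selections none totals below 9.

9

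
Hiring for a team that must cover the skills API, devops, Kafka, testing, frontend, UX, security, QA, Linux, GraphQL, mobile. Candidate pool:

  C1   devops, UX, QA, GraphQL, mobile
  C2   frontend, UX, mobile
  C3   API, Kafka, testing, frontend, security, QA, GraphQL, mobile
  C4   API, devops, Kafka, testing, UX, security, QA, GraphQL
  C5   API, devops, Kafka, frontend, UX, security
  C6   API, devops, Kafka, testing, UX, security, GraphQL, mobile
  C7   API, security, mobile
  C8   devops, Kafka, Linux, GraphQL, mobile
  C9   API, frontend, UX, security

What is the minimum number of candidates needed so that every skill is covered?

C1, C3, C8 together cover {API, devops, Kafka, testing, frontend, UX, security, QA, Linux, GraphQL, mobile} — every skill.
No 2 of the 9 candidates cover everything (all 36 pairs fall short), so 3 is minimum.

3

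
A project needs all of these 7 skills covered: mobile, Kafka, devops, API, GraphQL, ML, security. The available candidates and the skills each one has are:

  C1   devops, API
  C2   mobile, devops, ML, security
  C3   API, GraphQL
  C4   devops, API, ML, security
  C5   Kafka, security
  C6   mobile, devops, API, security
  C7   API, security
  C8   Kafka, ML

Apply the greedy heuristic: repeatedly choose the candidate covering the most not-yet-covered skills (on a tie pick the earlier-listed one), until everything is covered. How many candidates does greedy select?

3

Pick 1: C2 covers 4 new skills (mobile, devops, ML, security).
Pick 2: C3 covers 2 new skills (API, GraphQL).
Pick 3: C5 covers 1 new skills (Kafka).
Greedy uses 3 candidates.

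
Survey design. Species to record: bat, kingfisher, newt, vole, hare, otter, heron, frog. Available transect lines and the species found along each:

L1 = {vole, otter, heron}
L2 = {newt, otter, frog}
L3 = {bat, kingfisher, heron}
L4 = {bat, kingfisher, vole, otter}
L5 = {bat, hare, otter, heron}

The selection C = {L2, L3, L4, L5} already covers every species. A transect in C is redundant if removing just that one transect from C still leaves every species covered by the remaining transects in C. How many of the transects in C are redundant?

Drop L2: newt, frog uncovered — not redundant.
Drop L3: the rest still cover every species — redundant.
Drop L4: vole uncovered — not redundant.
Drop L5: hare uncovered — not redundant.
1 redundant: L3.

1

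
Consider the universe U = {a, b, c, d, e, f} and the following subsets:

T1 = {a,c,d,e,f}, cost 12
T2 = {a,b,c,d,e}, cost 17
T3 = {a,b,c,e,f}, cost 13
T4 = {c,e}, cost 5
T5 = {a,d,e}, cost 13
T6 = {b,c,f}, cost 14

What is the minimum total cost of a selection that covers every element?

25

T1, T3 cover every element at cost 12 + 13 = 25.
Any cover uses at least 2 sets; among all covering selections none totals below 25.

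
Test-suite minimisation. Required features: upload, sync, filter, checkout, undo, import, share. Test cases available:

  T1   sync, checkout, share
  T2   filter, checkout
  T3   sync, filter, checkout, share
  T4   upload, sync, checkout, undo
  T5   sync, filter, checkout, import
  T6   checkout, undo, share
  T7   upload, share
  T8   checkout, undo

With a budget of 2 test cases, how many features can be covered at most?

Choosing T3, T4 covers {upload, sync, filter, checkout, undo, share} — 6 features.
No choice of 2 test cases does better; here import is left uncovered.

6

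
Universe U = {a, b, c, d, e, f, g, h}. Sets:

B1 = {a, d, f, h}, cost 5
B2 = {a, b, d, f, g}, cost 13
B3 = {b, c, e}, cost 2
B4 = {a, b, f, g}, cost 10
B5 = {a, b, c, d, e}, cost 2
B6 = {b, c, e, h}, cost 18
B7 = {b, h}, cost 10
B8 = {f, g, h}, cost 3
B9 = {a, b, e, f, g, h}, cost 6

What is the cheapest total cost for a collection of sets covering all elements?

B5, B8 cover every element at cost 2 + 3 = 5.
Any cover uses at least 2 sets; among all covering selections none totals below 5.

5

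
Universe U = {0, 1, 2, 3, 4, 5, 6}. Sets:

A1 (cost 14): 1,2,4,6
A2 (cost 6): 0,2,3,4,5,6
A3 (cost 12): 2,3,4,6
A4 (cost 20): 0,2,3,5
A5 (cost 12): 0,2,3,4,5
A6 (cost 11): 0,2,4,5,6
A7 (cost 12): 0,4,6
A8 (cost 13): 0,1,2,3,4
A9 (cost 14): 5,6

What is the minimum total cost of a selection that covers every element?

19

A2, A8 cover every element at cost 6 + 13 = 19.
Any cover uses at least 2 sets; among all covering selections none totals below 19.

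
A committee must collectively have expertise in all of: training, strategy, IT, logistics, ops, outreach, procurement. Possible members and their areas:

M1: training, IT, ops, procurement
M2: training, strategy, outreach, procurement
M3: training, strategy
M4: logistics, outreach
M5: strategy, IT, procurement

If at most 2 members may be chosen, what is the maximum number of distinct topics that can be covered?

Choosing M1, M2 covers {training, strategy, IT, ops, outreach, procurement} — 6 topics.
No choice of 2 members does better; here logistics is left uncovered.

6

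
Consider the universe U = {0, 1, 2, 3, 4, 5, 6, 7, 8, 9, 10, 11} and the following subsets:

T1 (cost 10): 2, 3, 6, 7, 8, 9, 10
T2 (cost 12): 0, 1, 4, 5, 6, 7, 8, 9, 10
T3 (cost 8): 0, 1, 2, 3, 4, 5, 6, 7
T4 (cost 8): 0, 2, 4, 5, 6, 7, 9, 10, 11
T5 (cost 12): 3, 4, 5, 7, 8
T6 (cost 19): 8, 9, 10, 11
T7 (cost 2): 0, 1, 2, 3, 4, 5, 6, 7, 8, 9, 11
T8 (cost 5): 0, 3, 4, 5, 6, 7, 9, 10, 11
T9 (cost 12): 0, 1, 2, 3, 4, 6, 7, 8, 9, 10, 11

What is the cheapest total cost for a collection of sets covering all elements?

7

T7, T8 cover every element at cost 2 + 5 = 7.
Any cover uses at least 2 sets; among all covering selections none totals below 7.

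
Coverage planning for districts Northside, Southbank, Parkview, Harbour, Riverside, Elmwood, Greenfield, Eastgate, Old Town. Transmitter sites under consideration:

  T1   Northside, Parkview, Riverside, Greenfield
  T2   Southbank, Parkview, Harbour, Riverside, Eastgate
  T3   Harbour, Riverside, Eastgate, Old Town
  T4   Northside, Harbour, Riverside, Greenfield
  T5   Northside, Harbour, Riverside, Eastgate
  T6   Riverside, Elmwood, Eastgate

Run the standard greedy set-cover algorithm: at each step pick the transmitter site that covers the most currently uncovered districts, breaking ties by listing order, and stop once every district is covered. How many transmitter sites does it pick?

4

Pick 1: T2 covers 5 new districts (Southbank, Parkview, Harbour, Riverside, Eastgate).
Pick 2: T1 covers 2 new districts (Northside, Greenfield).
Pick 3: T3 covers 1 new districts (Old Town).
Pick 4: T6 covers 1 new districts (Elmwood).
Greedy uses 4 transmitter sites.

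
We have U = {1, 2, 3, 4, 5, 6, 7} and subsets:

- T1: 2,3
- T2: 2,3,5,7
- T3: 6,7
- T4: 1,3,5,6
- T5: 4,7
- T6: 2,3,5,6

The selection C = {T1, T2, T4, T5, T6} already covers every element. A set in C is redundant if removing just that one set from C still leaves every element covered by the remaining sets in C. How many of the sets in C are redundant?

3

Drop T1: the rest still cover every element — redundant.
Drop T2: the rest still cover every element — redundant.
Drop T4: 1 uncovered — not redundant.
Drop T5: 4 uncovered — not redundant.
Drop T6: the rest still cover every element — redundant.
3 redundant: T1, T2, T6.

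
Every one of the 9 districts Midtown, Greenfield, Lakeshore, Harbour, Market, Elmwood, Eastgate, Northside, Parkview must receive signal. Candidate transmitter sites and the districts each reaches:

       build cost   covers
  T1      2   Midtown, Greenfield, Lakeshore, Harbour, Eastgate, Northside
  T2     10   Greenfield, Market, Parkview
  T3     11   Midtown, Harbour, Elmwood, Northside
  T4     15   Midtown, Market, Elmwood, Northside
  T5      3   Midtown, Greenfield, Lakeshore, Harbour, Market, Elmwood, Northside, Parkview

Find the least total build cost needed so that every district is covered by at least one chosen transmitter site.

T1, T5 cover every district at build cost 2 + 3 = 5.
Any cover uses at least 2 transmitter sites; among all covering selections none totals below 5.

5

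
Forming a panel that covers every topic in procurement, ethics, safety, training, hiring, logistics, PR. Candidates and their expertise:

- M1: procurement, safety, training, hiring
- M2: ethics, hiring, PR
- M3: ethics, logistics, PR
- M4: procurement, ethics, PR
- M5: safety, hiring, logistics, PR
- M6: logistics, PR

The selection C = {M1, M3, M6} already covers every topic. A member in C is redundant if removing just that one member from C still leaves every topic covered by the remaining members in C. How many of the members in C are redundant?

Drop M1: procurement, safety, training, hiring uncovered — not redundant.
Drop M3: ethics uncovered — not redundant.
Drop M6: the rest still cover every topic — redundant.
1 redundant: M6.

1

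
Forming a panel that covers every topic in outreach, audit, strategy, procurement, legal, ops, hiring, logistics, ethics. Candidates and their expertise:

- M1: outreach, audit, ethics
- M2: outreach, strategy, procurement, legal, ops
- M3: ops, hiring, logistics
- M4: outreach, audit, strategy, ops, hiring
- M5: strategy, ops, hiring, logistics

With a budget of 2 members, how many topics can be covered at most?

7

Choosing M1, M2 covers {outreach, audit, strategy, procurement, legal, ops, ethics} — 7 topics.
No choice of 2 members does better; here hiring, logistics are left uncovered.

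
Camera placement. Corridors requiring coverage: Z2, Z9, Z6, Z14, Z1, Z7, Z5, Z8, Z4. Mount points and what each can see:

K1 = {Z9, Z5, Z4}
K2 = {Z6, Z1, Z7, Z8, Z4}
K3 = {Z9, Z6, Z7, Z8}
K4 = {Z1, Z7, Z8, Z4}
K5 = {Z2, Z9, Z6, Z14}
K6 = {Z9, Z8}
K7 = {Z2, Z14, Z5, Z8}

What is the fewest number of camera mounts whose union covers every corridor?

3

K1, K2, K5 together cover {Z2, Z9, Z6, Z14, Z1, Z7, Z5, Z8, Z4} — every corridor.
No 2 of the 7 camera mounts cover everything (all 21 pairs fall short), so 3 is minimum.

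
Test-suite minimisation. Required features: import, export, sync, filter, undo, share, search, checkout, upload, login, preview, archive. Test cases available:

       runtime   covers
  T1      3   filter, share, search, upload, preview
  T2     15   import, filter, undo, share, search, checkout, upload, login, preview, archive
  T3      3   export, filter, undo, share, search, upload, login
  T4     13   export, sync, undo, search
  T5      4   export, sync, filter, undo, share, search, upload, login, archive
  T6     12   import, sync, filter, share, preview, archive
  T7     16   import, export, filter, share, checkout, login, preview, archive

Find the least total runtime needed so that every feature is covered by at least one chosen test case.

19

T2, T5 cover every feature at runtime 15 + 4 = 19.
Any cover uses at least 2 test cases; among all covering selections none totals below 19.
Greedy by coverage-per-runtime would pick T3, T5, T1, T2 for 25 — worse than the optimum 19.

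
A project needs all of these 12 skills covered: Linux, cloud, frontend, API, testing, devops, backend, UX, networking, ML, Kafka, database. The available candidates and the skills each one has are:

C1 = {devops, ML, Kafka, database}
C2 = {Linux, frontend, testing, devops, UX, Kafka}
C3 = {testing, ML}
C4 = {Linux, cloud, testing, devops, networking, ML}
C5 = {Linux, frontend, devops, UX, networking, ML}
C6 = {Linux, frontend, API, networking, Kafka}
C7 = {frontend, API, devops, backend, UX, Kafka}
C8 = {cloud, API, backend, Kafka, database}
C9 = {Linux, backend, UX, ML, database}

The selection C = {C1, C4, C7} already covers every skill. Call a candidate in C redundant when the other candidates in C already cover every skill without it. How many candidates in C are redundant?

0

Drop C1: database uncovered — not redundant.
Drop C4: Linux, cloud, testing, networking uncovered — not redundant.
Drop C7: frontend, API, backend, UX uncovered — not redundant.
None of the candidates in C is redundant.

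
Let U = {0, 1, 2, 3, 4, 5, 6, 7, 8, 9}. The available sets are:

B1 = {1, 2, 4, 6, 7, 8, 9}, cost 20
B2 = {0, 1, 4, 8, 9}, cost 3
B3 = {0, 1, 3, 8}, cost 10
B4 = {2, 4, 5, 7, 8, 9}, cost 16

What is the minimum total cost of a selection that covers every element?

B1, B3, B4 cover every element at cost 20 + 10 + 16 = 46.
Any cover uses at least 3 sets; among all covering selections none totals below 46.
Greedy by coverage-per-cost would pick B2, B4, B3, B1 for 49 — worse than the optimum 46.

46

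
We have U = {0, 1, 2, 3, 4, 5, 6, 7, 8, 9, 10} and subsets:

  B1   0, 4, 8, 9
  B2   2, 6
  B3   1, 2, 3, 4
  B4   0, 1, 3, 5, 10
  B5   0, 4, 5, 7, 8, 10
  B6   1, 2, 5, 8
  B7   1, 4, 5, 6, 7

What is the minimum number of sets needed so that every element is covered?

4

B1, B2, B3, B5 together cover {0, 1, 2, 3, 4, 5, 6, 7, 8, 9, 10} — every element.
No 3 of the 7 sets cover everything (all 35 triples fall short), so 4 is minimum.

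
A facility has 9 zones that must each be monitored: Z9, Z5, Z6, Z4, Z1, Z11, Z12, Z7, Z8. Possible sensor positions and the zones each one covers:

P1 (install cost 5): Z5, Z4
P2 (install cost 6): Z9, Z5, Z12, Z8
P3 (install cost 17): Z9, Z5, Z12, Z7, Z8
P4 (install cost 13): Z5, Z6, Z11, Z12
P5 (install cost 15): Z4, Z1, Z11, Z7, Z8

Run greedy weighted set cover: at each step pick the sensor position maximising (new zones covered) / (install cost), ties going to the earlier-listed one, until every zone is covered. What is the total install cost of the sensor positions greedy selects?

Pick 1: P2 adds 4 new (Z9, Z5, Z12, Z8) at install cost 6 (ratio 4/6).
Pick 2: P5 adds 4 new (Z4, Z1, Z11, Z7) at install cost 15 (ratio 4/15).
Pick 3: P4 adds 1 new (Z6) at install cost 13 (ratio 1/13).
Greedy total install cost: 6 + 15 + 13 = 34.

34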